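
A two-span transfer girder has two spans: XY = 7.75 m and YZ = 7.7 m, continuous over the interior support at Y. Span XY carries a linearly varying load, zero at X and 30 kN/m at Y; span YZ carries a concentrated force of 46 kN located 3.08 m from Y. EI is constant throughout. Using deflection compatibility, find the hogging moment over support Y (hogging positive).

M_Y = 94.15 kN·m

Insert a hinge at Y; M_Y is the redundant, and each span becomes simply supported.
Rotations at Y on the released spans (each span's end-slope, ×1/EI):
  span XY: triangular load, peak 30: w₀L³/(45EI) = 310.3/EI
  span YZ: point load 46 at a = 3.08: Pab(L + b)/(6LEI) = 174.5/EI
  relative rotation θ_0 = (310.3 + 174.5)/EI = 484.9/EI
A unit hogging moment at Y produces rotation L₁/(3EI) + L₂/(3EI) = 5.15/EI.
Compatibility: M_Y·(L₁+L₂)/(3EI) = θ_0, giving M_Y = 94.15 kN·m (hogging).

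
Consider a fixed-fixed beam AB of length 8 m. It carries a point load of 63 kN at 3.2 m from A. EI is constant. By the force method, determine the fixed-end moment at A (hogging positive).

M_A = 72.58 kN·m

Take the two fixed-end moments M_A, M_B as redundants; the released structure is the simple span AB.
On the primary (simply-supported) span, the end slopes from the loading are:
  at A: point load 63 at a = 3.2: Pab(L + b)/(6LEI) = 258/EI
  at B: point load 63 at a = 3.2: Pab(L + a)/(6LEI) = 225.8/EI
  θ_A0 = 258/EI,  θ_B0 = 225.8/EI
Flexibility coefficients: a unit moment at one end gives L/(3EI) there and L/(6EI) at the far end, so f₁₁ = f₂₂ = 2.667/EI and f₁₂ = f₂₁ = 1.333/EI.
Compatibility — zero rotation at each built-in end:
  2.667 M_A + 1.333 M_B = 258
  1.333 M_A + 2.667 M_B = 225.8
Solving the pair gives M_A = 72.58 kN·m and M_B = 48.38 kN·m (hogging).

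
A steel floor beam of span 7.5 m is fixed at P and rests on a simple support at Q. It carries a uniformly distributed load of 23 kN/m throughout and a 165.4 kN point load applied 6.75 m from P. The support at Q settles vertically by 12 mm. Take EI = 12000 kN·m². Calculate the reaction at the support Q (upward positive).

R_Q = 204.3 kN

Remove the prop at Q; the released (primary) structure is a cantilever built in at P.
Downward deflection at the released point Q due to the loads:
  UDL 23: wL⁴/(8EI) = 9097/EI
  point load 165.4 at a = 6.75: Pa²(3L − a)/(6EI) = 19782/EI
  δ_0 = 28879/EI
Flexibility coefficient — unit upward force at Q: δ_{QQ} = L³/(3EI) = 140.6/EI.
With EI = 12000 kN·m²: δ_0 = 2.4066 m and δ_{QQ} = 0.011719 m/kN.
Compatibility — the beam at Q must follow the support down by 0.012 m: δ_0 − R_Q·δ_{QQ} = 0.012, so R_Q = (2.4066 − 0.012)/0.011719 = 204.3 kN.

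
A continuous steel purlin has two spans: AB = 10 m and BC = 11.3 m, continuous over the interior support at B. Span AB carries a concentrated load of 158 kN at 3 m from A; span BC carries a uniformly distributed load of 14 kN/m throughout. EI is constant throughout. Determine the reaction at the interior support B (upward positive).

Release continuity at B by inserting a hinge; the redundant is the internal moment M_B. The primary structure is two simply-supported spans AB and BC.
Rotations at B on the released spans (each span's end-slope, ×1/EI):
  span AB: point load 158 at a = 3: Pab(L + a)/(6LEI) = 718.9/EI
  span BC: UDL 14: wL³/(24EI) = 841.7/EI
  relative rotation θ_0 = (718.9 + 841.7)/EI = 1561/EI
A unit hogging moment at B produces rotation L₁/(3EI) + L₂/(3EI) = 7.1/EI.
Slope continuity at B: θ_0 = M_B·7.1/EI, so M_B = 1561/7.1 = 219.8 kN·m (hogging).
Span AB, ΣM about A with M_B applied at B: R_B^{AB}·10 = 474 + 219.8, so R_B^{AB} = 69.38 kN and R_A = 158 − 69.38 = 88.62 kN.
Span BC, ΣM about C: R_B^{BC}·11.3 = 893.8 + 219.8, so R_B^{BC} = 98.55 kN and R_C = 158.2 − 98.55 = 59.65 kN.
R_B = 69.38 + 98.55 = 167.9 kN.

R_B = 167.9 kN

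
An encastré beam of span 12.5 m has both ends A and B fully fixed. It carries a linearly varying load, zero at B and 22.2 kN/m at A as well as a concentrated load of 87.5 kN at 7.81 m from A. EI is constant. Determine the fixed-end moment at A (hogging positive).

M_A = 269.6 kN·m

Take the two fixed-end moments M_A, M_B as redundants; the released structure is the simple span AB.
On the primary (simply-supported) span, the end slopes from the loading are:
  at A: triangular load, peak 22.2: w₀L³/(45EI) = 963.5/EI
  at B: triangular load, peak 22.2: 7w₀L³/(360EI) = 843.1/EI
  at A: point load 87.5 at a = 7.81: Pab(L + b)/(6LEI) = 734.6/EI
  at B: point load 87.5 at a = 7.81: Pab(L + a)/(6LEI) = 867.9/EI
  θ_A0 = 1698/EI,  θ_B0 = 1711/EI
Flexibility coefficients: a unit moment at one end gives L/(3EI) there and L/(6EI) at the far end, so f₁₁ = f₂₂ = 4.167/EI and f₁₂ = f₂₁ = 2.083/EI.
Compatibility — zero rotation at each built-in end:
  4.167 M_A + 2.083 M_B = 1698
  2.083 M_A + 4.167 M_B = 1711
Solving the pair gives M_A = 269.6 kN·m and M_B = 275.8 kN·m (hogging).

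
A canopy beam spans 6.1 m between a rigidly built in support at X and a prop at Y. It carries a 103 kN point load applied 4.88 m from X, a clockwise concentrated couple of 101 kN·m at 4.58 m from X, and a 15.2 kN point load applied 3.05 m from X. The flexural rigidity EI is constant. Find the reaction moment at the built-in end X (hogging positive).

M_X = 36.61 kN·m

Choose R_Y as the redundant. The primary structure is the cantilever fixed at X.
Free-end deflection of the primary structure under the applied loading (downward +):
  point load 103 at a = 4.88: Pa²(3L − a)/(6EI) = 5486/EI
  clockwise couple 101 at a = 4.58: M₀a(2L − a)/(2EI) = 1762/EI
  point load 15.2 at a = 3.05: Pa²(3L − a)/(6EI) = 359.4/EI
  δ_0 = 7608/EI
Tip deflection under a unit load at Y: L³/(3EI) = 75.66/EI.
Compatibility at Y: δ_0 − R_Y·δ_{YY} = 0, so R_Y = 7608/75.66 = 100.6 kN.
Moment equilibrium about X: M_X = Σ(load moments about X) − R_Y·L = 650 − 100.6×6.1 = 36.61 kN·m.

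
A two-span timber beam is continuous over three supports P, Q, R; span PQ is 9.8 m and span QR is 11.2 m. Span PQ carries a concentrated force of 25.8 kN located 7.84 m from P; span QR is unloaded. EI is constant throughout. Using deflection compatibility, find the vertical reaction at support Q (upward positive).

R_Q = 23.89 kN

Release continuity at Q by inserting a hinge; the redundant is the internal moment M_Q. The primary structure is two simply-supported spans PQ and QR.
Rotations at Q on the released spans (each span's end-slope, ×1/EI):
  span PQ: point load 25.8 at a = 7.84: Pab(L + a)/(6LEI) = 118.9/EI
  relative rotation θ_0 = (118.9 + 0)/EI = 118.9/EI
A unit hogging moment at Q produces rotation L₁/(3EI) + L₂/(3EI) = 7/EI.
Compatibility: M_Q·(L₁+L₂)/(3EI) = θ_0, giving M_Q = 16.99 kN·m (hogging).
Span PQ, ΣM about P with M_Q applied at Q: R_Q^{PQ}·9.8 = 202.3 + 16.99, so R_Q^{PQ} = 22.37 kN and R_P = 25.8 − 22.37 = 3.426 kN.
Span QR, ΣM about R: R_Q^{QR}·11.2 = 0 + 16.99, so R_Q^{QR} = 1.517 kN and R_R = 0 − 1.517 = -1.517 kN.
R_Q = 22.37 + 1.517 = 23.89 kN.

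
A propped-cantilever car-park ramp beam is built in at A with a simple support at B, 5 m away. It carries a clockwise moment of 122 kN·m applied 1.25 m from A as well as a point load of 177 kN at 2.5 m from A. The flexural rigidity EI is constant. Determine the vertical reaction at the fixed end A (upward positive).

Release the roller at B. Primary structure: cantilever fixed at A.
Primary-structure tip deflection at B by superposition:
  clockwise couple 122 at a = 1.25: M₀a(2L − a)/(2EI) = 667.2/EI
  point load 177 at a = 2.5: Pa²(3L − a)/(6EI) = 2305/EI
  δ_0 = 2972/EI
Tip deflection under a unit load at B: L³/(3EI) = 41.67/EI.
Compatibility at B: δ_0 − R_B·δ_{BB} = 0, so R_B = 2972/41.67 = 71.33 kN.
Vertical equilibrium: R_A = ΣP − R_B = 177 − 71.33 = 105.7 kN.

R_A = 105.7 kN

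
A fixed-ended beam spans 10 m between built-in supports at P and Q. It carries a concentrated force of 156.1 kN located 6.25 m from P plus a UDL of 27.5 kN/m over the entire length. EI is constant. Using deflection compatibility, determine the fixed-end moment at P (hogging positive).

M_P = 366.4 kN·m

Release both end moments; the primary structure is a simply-supported span PQ with redundants M_P and M_Q.
Simple-span end rotations at P and Q under the given loads:
  at P: point load 156.1 at a = 6.25: Pab(L + b)/(6LEI) = 838.4/EI
  at Q: point load 156.1 at a = 6.25: Pab(L + a)/(6LEI) = 990.9/EI
  at P: UDL 27.5: wL³/(24EI) = 1146/EI
  at Q: UDL 27.5: wL³/(24EI) = 1146/EI
  θ_P0 = 1984/EI,  θ_Q0 = 2137/EI
Flexibility coefficients: a unit moment at one end gives L/(3EI) there and L/(6EI) at the far end, so f₁₁ = f₂₂ = 3.333/EI and f₁₂ = f₂₁ = 1.667/EI.
Compatibility — zero rotation at each built-in end:
  3.333 M_P + 1.667 M_Q = 1984
  1.667 M_P + 3.333 M_Q = 2137
Solving the pair gives M_P = 366.4 kN·m and M_Q = 457.8 kN·m (hogging).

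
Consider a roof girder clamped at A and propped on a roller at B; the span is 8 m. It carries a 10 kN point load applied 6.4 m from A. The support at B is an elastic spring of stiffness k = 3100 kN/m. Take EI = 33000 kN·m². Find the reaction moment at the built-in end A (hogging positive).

Release the roller at B. Primary structure: cantilever fixed at A.
Free-end deflection of the primary structure under the applied loading (downward +):
  point load 10 at a = 6.4: Pa²(3L − a)/(6EI) = 1201/EI
Flexibility coefficient — unit upward force at B: δ_{BB} = L³/(3EI) = 170.7/EI.
With EI = 33000 kN·m²: δ_0 = 0.036409 m and δ_{BB} = 0.005172 m/kN.
Compatibility — the spring shortens by R_B/k under the reaction it provides: δ_0 − R_B·δ_{BB} = R_B/k. With 1/k = 0.000323 m/kN, R_B = δ_0 / (δ_{BB} + 1/k) = 0.036409 / (0.005172 + 0.000323) = 6.627 kN.
Moment equilibrium about A: M_A = Σ(load moments about A) − R_B·L = 64 − 6.627×8 = 10.99 kN·m.

M_A = 10.99 kN·m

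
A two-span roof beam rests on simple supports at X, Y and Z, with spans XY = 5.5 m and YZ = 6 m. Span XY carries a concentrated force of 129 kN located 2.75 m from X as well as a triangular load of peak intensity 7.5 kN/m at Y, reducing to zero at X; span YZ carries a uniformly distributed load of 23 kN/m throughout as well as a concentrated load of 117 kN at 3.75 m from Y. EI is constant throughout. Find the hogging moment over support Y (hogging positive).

Take M_Y as the redundant. Released structure: two simple spans XY and YZ with a hinge at Y.
Discontinuity in slope at Y on the released structure — sum the simple-span end rotations:
  span XY: point load 129 at a = 2.75: Pab(L + a)/(6LEI) = 243.9/EI
  span XY: triangular load, peak 7.5: w₀L³/(45EI) = 27.73/EI
  span YZ: UDL 23: wL³/(24EI) = 207/EI
  span YZ: point load 117 at a = 3.75: Pab(L + b)/(6LEI) = 226.2/EI
  relative rotation θ_0 = (271.6 + 433.2)/EI = 704.9/EI
A unit hogging moment at Y produces rotation L₁/(3EI) + L₂/(3EI) = 3.833/EI.
Compatibility: M_Y·(L₁+L₂)/(3EI) = θ_0, giving M_Y = 183.9 kN·m (hogging).

M_Y = 183.9 kN·m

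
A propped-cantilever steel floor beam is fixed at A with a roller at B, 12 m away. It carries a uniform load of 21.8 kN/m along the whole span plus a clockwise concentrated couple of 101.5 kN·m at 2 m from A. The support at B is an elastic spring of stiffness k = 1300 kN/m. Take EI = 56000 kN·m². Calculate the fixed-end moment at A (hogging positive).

M_A = 532.5 kN·m

Release the roller at B. Primary structure: cantilever fixed at A.
Downward deflection at the released point B due to the loads:
  UDL 21.8: wL⁴/(8EI) = 56506/EI
  clockwise couple 101.5 at a = 2: M₀a(2L − a)/(2EI) = 2233/EI
  δ_0 = 58739/EI
Tip deflection under a unit load at B: L³/(3EI) = 576/EI.
With EI = 56000 kN·m²: δ_0 = 1.0489 m and δ_{BB} = 0.010286 m/kN.
Compatibility — the spring shortens by R_B/k under the reaction it provides: δ_0 − R_B·δ_{BB} = R_B/k. With 1/k = 0.000769 m/kN, R_B = δ_0 / (δ_{BB} + 1/k) = 1.0489 / (0.010286 + 0.000769) = 94.88 kN.
Moment equilibrium about A: M_A = Σ(load moments about A) − R_B·L = 1671 − 94.88×12 = 532.5 kN·m.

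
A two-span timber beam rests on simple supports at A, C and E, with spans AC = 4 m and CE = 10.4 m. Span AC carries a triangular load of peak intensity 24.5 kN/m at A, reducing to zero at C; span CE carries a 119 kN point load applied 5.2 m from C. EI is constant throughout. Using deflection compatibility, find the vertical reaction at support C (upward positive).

Insert a hinge at C; M_C is the redundant, and each span becomes simply supported.
Discontinuity in slope at C on the released structure — sum the simple-span end rotations:
  span AC: triangular load, peak 24.5: 7w₀L³/(360EI) = 30.49/EI
  span CE: point load 119 at a = 5.2: Pab(L + b)/(6LEI) = 804.4/EI
  relative rotation θ_0 = (30.49 + 804.4)/EI = 834.9/EI
A unit hogging moment at C produces rotation L₁/(3EI) + L₂/(3EI) = 4.8/EI.
Compatibility: M_C·(L₁+L₂)/(3EI) = θ_0, giving M_C = 173.9 kN·m (hogging).
Span AC, ΣM about A with M_C applied at C: R_C^{AC}·4 = 65.33 + 173.9, so R_C^{AC} = 59.82 kN and R_A = 49 − 59.82 = -10.82 kN.
Span CE, ΣM about E: R_C^{CE}·10.4 = 618.8 + 173.9, so R_C^{CE} = 76.23 kN and R_E = 119 − 76.23 = 42.77 kN.
R_C = 59.82 + 76.23 = 136 kN.

R_C = 136 kN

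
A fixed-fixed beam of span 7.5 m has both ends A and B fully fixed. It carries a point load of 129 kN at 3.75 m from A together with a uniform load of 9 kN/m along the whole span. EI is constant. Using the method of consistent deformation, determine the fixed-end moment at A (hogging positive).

M_A = 163.1 kN·m

Take the two fixed-end moments M_A, M_B as redundants; the released structure is the simple span AB.
Simple-span end rotations at A and B under the given loads:
  at A: point load 129 at a = 3.75: Pab(L + b)/(6LEI) = 453.5/EI
  at B: point load 129 at a = 3.75: Pab(L + a)/(6LEI) = 453.5/EI
  at A: UDL 9: wL³/(24EI) = 158.2/EI
  at B: UDL 9: wL³/(24EI) = 158.2/EI
  θ_A0 = 611.7/EI,  θ_B0 = 611.7/EI
Flexibility coefficients: a unit moment at one end gives L/(3EI) there and L/(6EI) at the far end, so f₁₁ = f₂₂ = 2.5/EI and f₁₂ = f₂₁ = 1.25/EI.
Compatibility — zero rotation at each built-in end:
  2.5 M_A + 1.25 M_B = 611.7
  1.25 M_A + 2.5 M_B = 611.7
Solving the pair gives M_A = 163.1 kN·m and M_B = 163.1 kN·m (hogging).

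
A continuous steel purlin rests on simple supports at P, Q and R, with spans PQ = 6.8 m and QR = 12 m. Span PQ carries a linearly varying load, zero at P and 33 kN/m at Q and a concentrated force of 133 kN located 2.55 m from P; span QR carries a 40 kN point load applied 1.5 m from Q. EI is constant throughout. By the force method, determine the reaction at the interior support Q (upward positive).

R_Q = 187.5 kN

Insert a hinge at Q; M_Q is the redundant, and each span becomes simply supported.
Discontinuity in slope at Q on the released structure — sum the simple-span end rotations:
  span PQ: triangular load, peak 33: w₀L³/(45EI) = 230.6/EI
  span PQ: point load 133 at a = 2.55: Pab(L + a)/(6LEI) = 330.3/EI
  span QR: point load 40 at a = 1.5: Pab(L + b)/(6LEI) = 196.9/EI
  relative rotation θ_0 = (560.9 + 196.9)/EI = 757.8/EI
A unit hogging moment at Q produces rotation L₁/(3EI) + L₂/(3EI) = 6.267/EI.
Slope continuity at Q: θ_0 = M_Q·6.267/EI, so M_Q = 757.8/6.267 = 120.9 kN·m (hogging).
Span PQ, ΣM about P with M_Q applied at Q: R_Q^{PQ}·6.8 = 847.8 + 120.9, so R_Q^{PQ} = 142.5 kN and R_P = 245.2 − 142.5 = 102.7 kN.
Span QR, ΣM about R: R_Q^{QR}·12 = 420 + 120.9, so R_Q^{QR} = 45.08 kN and R_R = 40 − 45.08 = -5.077 kN.
R_Q = 142.5 + 45.08 = 187.5 kN.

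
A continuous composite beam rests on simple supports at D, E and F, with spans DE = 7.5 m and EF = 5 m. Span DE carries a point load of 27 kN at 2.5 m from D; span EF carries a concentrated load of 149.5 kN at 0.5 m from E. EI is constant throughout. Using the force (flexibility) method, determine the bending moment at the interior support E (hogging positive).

Take M_E as the redundant. Released structure: two simple spans DE and EF with a hinge at E.
Discontinuity in slope at E on the released structure — sum the simple-span end rotations:
  span DE: point load 27 at a = 2.5: Pab(L + a)/(6LEI) = 75/EI
  span EF: point load 149.5 at a = 0.5: Pab(L + b)/(6LEI) = 106.5/EI
  relative rotation θ_0 = (75 + 106.5)/EI = 181.5/EI
A unit hogging moment at E produces rotation L₁/(3EI) + L₂/(3EI) = 4.167/EI.
Slope continuity at E: θ_0 = M_E·4.167/EI, so M_E = 181.5/4.167 = 43.56 kN·m (hogging).

M_E = 43.56 kN·m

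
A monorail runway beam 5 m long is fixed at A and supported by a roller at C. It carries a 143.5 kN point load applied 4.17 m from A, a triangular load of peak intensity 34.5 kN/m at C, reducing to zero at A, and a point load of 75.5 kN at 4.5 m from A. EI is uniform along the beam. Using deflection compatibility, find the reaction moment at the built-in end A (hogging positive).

M_A = 126.9 kN·m

Choose R_C as the redundant. The primary structure is the cantilever fixed at A.
Downward deflection at the released point C due to the loads:
  point load 143.5 at a = 4.17: Pa²(3L − a)/(6EI) = 4504/EI
  triangular load, peak 34.5 at the free end: 11w₀L⁴/(120EI) = 1977/EI
  point load 75.5 at a = 4.5: Pa²(3L − a)/(6EI) = 2676/EI
  δ_0 = 9156/EI
Tip deflection under a unit load at C: L³/(3EI) = 41.67/EI.
Compatibility at C: δ_0 − R_C·δ_{CC} = 0, so R_C = 9156/41.67 = 219.7 kN.
Moment equilibrium about A: M_A = Σ(load moments about A) − R_C·L = 1226 − 219.7×5 = 126.9 kN·m.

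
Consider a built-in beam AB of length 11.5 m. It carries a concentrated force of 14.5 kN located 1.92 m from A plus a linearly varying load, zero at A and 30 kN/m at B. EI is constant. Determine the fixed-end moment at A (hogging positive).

M_A = 151.6 kN·m

Take the two fixed-end moments M_A, M_B as redundants; the released structure is the simple span AB.
On the primary (simply-supported) span, the end slopes from the loading are:
  at A: point load 14.5 at a = 1.92: Pab(L + b)/(6LEI) = 81.48/EI
  at B: point load 14.5 at a = 1.92: Pab(L + a)/(6LEI) = 51.87/EI
  at A: triangular load, peak 30: 7w₀L³/(360EI) = 887.2/EI
  at B: triangular load, peak 30: w₀L³/(45EI) = 1014/EI
  θ_A0 = 968.7/EI,  θ_B0 = 1066/EI
Flexibility coefficients: a unit moment at one end gives L/(3EI) there and L/(6EI) at the far end, so f₁₁ = f₂₂ = 3.833/EI and f₁₂ = f₂₁ = 1.917/EI.
Compatibility — zero rotation at each built-in end:
  3.833 M_A + 1.917 M_B = 968.7
  1.917 M_A + 3.833 M_B = 1066
Solving the pair gives M_A = 151.6 kN·m and M_B = 202.2 kN·m (hogging).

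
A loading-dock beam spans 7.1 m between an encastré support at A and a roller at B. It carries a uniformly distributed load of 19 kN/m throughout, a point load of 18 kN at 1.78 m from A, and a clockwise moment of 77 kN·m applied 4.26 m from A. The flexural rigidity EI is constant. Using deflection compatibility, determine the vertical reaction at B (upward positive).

R_B = 65.81 kN

Take the reaction at B as the redundant and release it; the primary structure is a cantilever fixed at A.
Downward deflection at the released point B due to the loads:
  UDL 19: wL⁴/(8EI) = 6035/EI
  point load 18 at a = 1.78: Pa²(3L − a)/(6EI) = 185.5/EI
  clockwise couple 77 at a = 4.26: M₀a(2L − a)/(2EI) = 1630/EI
  δ_0 = 7851/EI
Flexibility coefficient — unit upward force at B: δ_{BB} = L³/(3EI) = 119.3/EI.
The prop prevents deflection at B: R_B = δ_0/δ_{BB} = 7851/119.3 = 65.81 kN.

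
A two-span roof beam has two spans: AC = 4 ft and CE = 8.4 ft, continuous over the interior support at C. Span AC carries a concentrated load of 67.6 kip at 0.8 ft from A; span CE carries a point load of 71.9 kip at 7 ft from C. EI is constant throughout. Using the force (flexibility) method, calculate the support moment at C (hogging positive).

M_C = 41.52 kip·ft

Insert a hinge at C; M_C is the redundant, and each span becomes simply supported.
Discontinuity in slope at C on the released structure — sum the simple-span end rotations:
  span AC: point load 67.6 at a = 0.8: Pab(L + a)/(6LEI) = 34.61/EI
  span CE: point load 71.9 at a = 7: Pab(L + b)/(6LEI) = 137/EI
  relative rotation θ_0 = (34.61 + 137)/EI = 171.6/EI
A unit hogging moment at C produces rotation L₁/(3EI) + L₂/(3EI) = 4.133/EI.
Slope continuity at C: θ_0 = M_C·4.133/EI, so M_C = 171.6/4.133 = 41.52 kip·ft (hogging).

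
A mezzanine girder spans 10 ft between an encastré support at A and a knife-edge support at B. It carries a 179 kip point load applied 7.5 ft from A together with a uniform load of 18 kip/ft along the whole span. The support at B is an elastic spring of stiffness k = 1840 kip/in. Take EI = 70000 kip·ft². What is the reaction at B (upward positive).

R_B = 179.1 kip

Release the roller at B. Primary structure: cantilever fixed at A.
Downward deflection at the released point B due to the loads:
  point load 179 at a = 7.5: Pa²(3L − a)/(6EI) = 37758/EI
  UDL 18: wL⁴/(8EI) = 22500/EI
  δ_0 = 60258/EI
Flexibility coefficient — unit upward force at B: δ_{BB} = L³/(3EI) = 333.3/EI.
With EI = 70000 kip·ft²: δ_0 = 0.86083 ft and δ_{BB} = 0.004762 ft/kip.
Compatibility — the spring shortens by R_B/k under the reaction it provides: δ_0 − R_B·δ_{BB} = R_B/k. With 1/k = 1/(1840×12) ft/kip = 0.000045 ft/kip, R_B = δ_0 / (δ_{BB} + 1/k) = 0.86083 / (0.004762 + 0.000045) = 179.1 kip.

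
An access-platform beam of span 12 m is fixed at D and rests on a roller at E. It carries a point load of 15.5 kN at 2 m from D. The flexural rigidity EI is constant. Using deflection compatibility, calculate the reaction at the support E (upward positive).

R_E = 0.61 kN

Remove the prop at E; the released (primary) structure is a cantilever built in at D.
Downward deflection at the released point E due to the loads:
  point load 15.5 at a = 2: Pa²(3L − a)/(6EI) = 351.3/EI
Flexibility coefficient — unit upward force at E: δ_{EE} = L³/(3EI) = 576/EI.
The prop prevents deflection at E: R_E = δ_0/δ_{EE} = 351.3/576 = 0.61 kN.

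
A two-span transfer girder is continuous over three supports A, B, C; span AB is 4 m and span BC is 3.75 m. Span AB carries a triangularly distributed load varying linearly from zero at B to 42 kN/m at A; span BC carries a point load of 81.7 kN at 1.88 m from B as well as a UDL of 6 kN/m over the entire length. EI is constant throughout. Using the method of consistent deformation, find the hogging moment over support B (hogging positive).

M_B = 53.11 kN·m

Take M_B as the redundant. Released structure: two simple spans AB and BC with a hinge at B.
End slopes at the hinge B, treating each span as simply supported:
  span AB: triangular load, peak 42: 7w₀L³/(360EI) = 52.27/EI
  span BC: point load 81.7 at a = 1.88: Pab(L + b)/(6LEI) = 71.74/EI
  span BC: UDL 6: wL³/(24EI) = 13.18/EI
  relative rotation θ_0 = (52.27 + 84.93)/EI = 137.2/EI
A unit hogging moment at B produces rotation L₁/(3EI) + L₂/(3EI) = 2.583/EI.
Compatibility: M_B·(L₁+L₂)/(3EI) = θ_0, giving M_B = 53.11 kN·m (hogging).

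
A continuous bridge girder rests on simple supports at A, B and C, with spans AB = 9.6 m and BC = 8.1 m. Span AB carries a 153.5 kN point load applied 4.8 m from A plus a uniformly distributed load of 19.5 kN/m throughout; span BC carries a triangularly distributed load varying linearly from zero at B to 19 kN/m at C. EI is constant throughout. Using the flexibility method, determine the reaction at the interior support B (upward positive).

Take M_B as the redundant. Released structure: two simple spans AB and BC with a hinge at B.
Discontinuity in slope at B on the released structure — sum the simple-span end rotations:
  span AB: point load 153.5 at a = 4.8: Pab(L + a)/(6LEI) = 884.2/EI
  span AB: UDL 19.5: wL³/(24EI) = 718.8/EI
  span BC: triangular load, peak 19: 7w₀L³/(360EI) = 196.3/EI
  relative rotation θ_0 = (1603 + 196.3)/EI = 1799/EI
A unit hogging moment at B produces rotation L₁/(3EI) + L₂/(3EI) = 5.9/EI.
Slope continuity at B: θ_0 = M_B·5.9/EI, so M_B = 1799/5.9 = 305 kN·m (hogging).
Span AB, ΣM about A with M_B applied at B: R_B^{AB}·9.6 = 1635 + 305, so R_B^{AB} = 202.1 kN and R_A = 340.7 − 202.1 = 138.6 kN.
Span BC, ΣM about C: R_B^{BC}·8.1 = 207.8 + 305, so R_B^{BC} = 63.3 kN and R_C = 76.95 − 63.3 = 13.65 kN.
R_B = 202.1 + 63.3 = 265.4 kN.

R_B = 265.4 kN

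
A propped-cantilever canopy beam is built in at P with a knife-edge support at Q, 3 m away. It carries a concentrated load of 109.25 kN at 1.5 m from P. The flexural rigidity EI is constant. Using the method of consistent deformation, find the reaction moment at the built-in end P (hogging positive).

Remove the prop at Q; the released (primary) structure is a cantilever built in at P.
Primary-structure tip deflection at Q by superposition:
  point load 109.25 at a = 1.5: Pa²(3L − a)/(6EI) = 307.3/EI
Flexibility coefficient — unit upward force at Q: δ_{QQ} = L³/(3EI) = 9/EI.
The prop prevents deflection at Q: R_Q = δ_0/δ_{QQ} = 307.3/9 = 34.14 kN.
Moment equilibrium about P: M_P = Σ(load moments about P) − R_Q·L = 163.9 − 34.14×3 = 61.45 kN·m.

M_P = 61.45 kN·m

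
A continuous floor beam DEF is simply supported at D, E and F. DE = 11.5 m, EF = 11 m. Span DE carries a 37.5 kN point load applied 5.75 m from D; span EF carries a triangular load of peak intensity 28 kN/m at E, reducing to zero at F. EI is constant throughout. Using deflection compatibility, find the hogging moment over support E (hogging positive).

Release continuity at E by inserting a hinge; the redundant is the internal moment M_E. The primary structure is two simply-supported spans DE and EF.
Discontinuity in slope at E on the released structure — sum the simple-span end rotations:
  span DE: point load 37.5 at a = 5.75: Pab(L + a)/(6LEI) = 310/EI
  span EF: triangular load, peak 28: w₀L³/(45EI) = 828.2/EI
  relative rotation θ_0 = (310 + 828.2)/EI = 1138/EI
A unit hogging moment at E produces rotation L₁/(3EI) + L₂/(3EI) = 7.5/EI.
Compatibility: M_E·(L₁+L₂)/(3EI) = θ_0, giving M_E = 151.8 kN·m (hogging).

M_E = 151.8 kN·m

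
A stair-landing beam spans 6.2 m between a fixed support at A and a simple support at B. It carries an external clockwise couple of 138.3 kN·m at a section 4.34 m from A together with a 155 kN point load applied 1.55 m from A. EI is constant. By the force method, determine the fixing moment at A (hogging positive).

M_A = 107.2 kN·m

Release the roller at B. Primary structure: cantilever fixed at A.
Free-end deflection of the primary structure under the applied loading (downward +):
  clockwise couple 138.3 at a = 4.34: M₀a(2L − a)/(2EI) = 2419/EI
  point load 155 at a = 1.55: Pa²(3L − a)/(6EI) = 1058/EI
  δ_0 = 3477/EI
Tip deflection under a unit load at B: L³/(3EI) = 79.44/EI.
The prop prevents deflection at B: R_B = δ_0/δ_{BB} = 3477/79.44 = 43.77 kN.
Moment equilibrium about A: M_A = Σ(load moments about A) − R_B·L = 378.6 − 43.77×6.2 = 107.2 kN·m.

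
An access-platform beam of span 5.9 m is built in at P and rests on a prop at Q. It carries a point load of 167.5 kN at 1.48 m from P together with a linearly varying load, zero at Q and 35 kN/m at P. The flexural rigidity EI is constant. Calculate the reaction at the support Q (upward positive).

Take the reaction at Q as the redundant and release it; the primary structure is a cantilever fixed at P.
Downward deflection at the released point Q due to the loads:
  point load 167.5 at a = 1.48: Pa²(3L − a)/(6EI) = 991.8/EI
  triangular load, peak 35 at the fixed end: w₀L⁴/(30EI) = 1414/EI
  δ_0 = 2406/EI
Tip deflection under a unit load at Q: L³/(3EI) = 68.46/EI.
Compatibility at Q: δ_0 − R_Q·δ_{QQ} = 0, so R_Q = 2406/68.46 = 35.14 kN.

R_Q = 35.14 kN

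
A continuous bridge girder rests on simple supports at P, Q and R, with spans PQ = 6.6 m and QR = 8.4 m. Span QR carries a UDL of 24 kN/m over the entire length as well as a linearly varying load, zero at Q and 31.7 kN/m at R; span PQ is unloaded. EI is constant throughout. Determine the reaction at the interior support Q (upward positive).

Take M_Q as the redundant. Released structure: two simple spans PQ and QR with a hinge at Q.
Discontinuity in slope at Q on the released structure — sum the simple-span end rotations:
  span QR: UDL 24: wL³/(24EI) = 592.7/EI
  span QR: triangular load, peak 31.7: 7w₀L³/(360EI) = 365.3/EI
  relative rotation θ_0 = (0 + 958)/EI = 958/EI
A unit hogging moment at Q produces rotation L₁/(3EI) + L₂/(3EI) = 5/EI.
Compatibility: M_Q·(L₁+L₂)/(3EI) = θ_0, giving M_Q = 191.6 kN·m (hogging).
Span PQ, ΣM about P with M_Q applied at Q: R_Q^{PQ}·6.6 = 0 + 191.6, so R_Q^{PQ} = 29.03 kN and R_P = 0 − 29.03 = -29.03 kN.
Span QR, ΣM about R: R_Q^{QR}·8.4 = 1220 + 191.6, so R_Q^{QR} = 168 kN and R_R = 334.7 − 168 = 166.7 kN.
R_Q = 29.03 + 168 = 197 kN.

R_Q = 197 kN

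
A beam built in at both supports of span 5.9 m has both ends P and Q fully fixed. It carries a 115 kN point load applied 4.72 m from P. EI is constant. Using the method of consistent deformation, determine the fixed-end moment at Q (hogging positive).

M_Q = 86.85 kN·m

Release both end moments; the primary structure is a simply-supported span PQ with redundants M_P and M_Q.
Simple-span end rotations at P and Q under the given loads:
  at P: point load 115 at a = 4.72: Pab(L + b)/(6LEI) = 128.1/EI
  at Q: point load 115 at a = 4.72: Pab(L + a)/(6LEI) = 192.2/EI
  θ_P0 = 128.1/EI,  θ_Q0 = 192.2/EI
Flexibility coefficients: a unit moment at one end gives L/(3EI) there and L/(6EI) at the far end, so f₁₁ = f₂₂ = 1.967/EI and f₁₂ = f₂₁ = 0.9833/EI.
Compatibility — zero rotation at each built-in end:
  1.967 M_P + 0.9833 M_Q = 128.1
  0.9833 M_P + 1.967 M_Q = 192.2
Solving the pair gives M_P = 21.71 kN·m and M_Q = 86.85 kN·m (hogging).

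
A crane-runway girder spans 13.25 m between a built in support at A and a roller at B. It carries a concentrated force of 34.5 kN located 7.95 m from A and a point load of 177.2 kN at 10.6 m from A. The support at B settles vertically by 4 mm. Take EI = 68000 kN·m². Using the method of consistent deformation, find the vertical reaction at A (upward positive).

Remove the prop at B; the released (primary) structure is a cantilever built in at A.
Free-end deflection of the primary structure under the applied loading (downward +):
  point load 34.5 at a = 7.95: Pa²(3L − a)/(6EI) = 11557/EI
  point load 177.2 at a = 10.6: Pa²(3L − a)/(6EI) = 96730/EI
  δ_0 = 108287/EI
Flexibility coefficient — unit upward force at B: δ_{BB} = L³/(3EI) = 775.4/EI.
With EI = 68000 kN·m²: δ_0 = 1.5925 m and δ_{BB} = 0.011403 m/kN.
Compatibility — the beam at B must follow the support down by 0.004 m: δ_0 − R_B·δ_{BB} = 0.004, so R_B = (1.5925 − 0.004)/0.011403 = 139.3 kN.
Vertical equilibrium: R_A = ΣP − R_B = 211.7 − 139.3 = 72.4 kN.

R_A = 72.4 kN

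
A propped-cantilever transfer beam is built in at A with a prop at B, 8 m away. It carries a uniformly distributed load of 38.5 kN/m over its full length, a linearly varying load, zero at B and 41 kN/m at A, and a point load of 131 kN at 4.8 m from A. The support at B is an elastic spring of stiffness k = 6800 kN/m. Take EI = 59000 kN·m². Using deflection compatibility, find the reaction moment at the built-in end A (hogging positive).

Release the roller at B. Primary structure: cantilever fixed at A.
Deflection at B on the released cantilever, summing each load's contribution:
  UDL 38.5: wL⁴/(8EI) = 19712/EI
  triangular load, peak 41 at the fixed end: w₀L⁴/(30EI) = 5598/EI
  point load 131 at a = 4.8: Pa²(3L − a)/(6EI) = 9658/EI
  δ_0 = 34968/EI
Flexibility coefficient — unit upward force at B: δ_{BB} = L³/(3EI) = 170.7/EI.
With EI = 59000 kN·m²: δ_0 = 0.59268 m and δ_{BB} = 0.002893 m/kN.
Compatibility — the spring shortens by R_B/k under the reaction it provides: δ_0 − R_B·δ_{BB} = R_B/k. With 1/k = 0.000147 m/kN, R_B = δ_0 / (δ_{BB} + 1/k) = 0.59268 / (0.002893 + 0.000147) = 195 kN.
Moment equilibrium about A: M_A = Σ(load moments about A) − R_B·L = 2298 − 195×8 = 738.3 kN·m.

M_A = 738.3 kN·m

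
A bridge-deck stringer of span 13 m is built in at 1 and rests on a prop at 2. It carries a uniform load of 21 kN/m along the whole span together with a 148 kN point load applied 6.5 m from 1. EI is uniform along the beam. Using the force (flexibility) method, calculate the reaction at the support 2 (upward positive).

R_2 = 148.6 kN

Take the reaction at 2 as the redundant and release it; the primary structure is a cantilever fixed at 1.
Free-end deflection of the primary structure under the applied loading (downward +):
  UDL 21: wL⁴/(8EI) = 74973/EI
  point load 148 at a = 6.5: Pa²(3L − a)/(6EI) = 33870/EI
  δ_0 = 108843/EI
Tip deflection under a unit load at 2: L³/(3EI) = 732.3/EI.
Compatibility at 2: δ_0 − R_2·δ_{22} = 0, so R_2 = 108843/732.3 = 148.6 kN.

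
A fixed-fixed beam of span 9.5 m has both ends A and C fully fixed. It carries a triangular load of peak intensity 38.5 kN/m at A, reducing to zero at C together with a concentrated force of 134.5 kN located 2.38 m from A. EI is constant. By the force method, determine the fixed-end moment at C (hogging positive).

M_C = 175.9 kN·m

Take the two fixed-end moments M_A, M_C as redundants; the released structure is the simple span AC.
On the primary (simply-supported) span, the end slopes from the loading are:
  at A: triangular load, peak 38.5: w₀L³/(45EI) = 733.5/EI
  at C: triangular load, peak 38.5: 7w₀L³/(360EI) = 641.8/EI
  at A: point load 134.5 at a = 2.38: Pab(L + b)/(6LEI) = 664.6/EI
  at C: point load 134.5 at a = 2.38: Pab(L + a)/(6LEI) = 475/EI
  θ_A0 = 1398/EI,  θ_C0 = 1117/EI
Flexibility coefficients: a unit moment at one end gives L/(3EI) there and L/(6EI) at the far end, so f₁₁ = f₂₂ = 3.167/EI and f₁₂ = f₂₁ = 1.583/EI.
Compatibility — zero rotation at each built-in end:
  3.167 M_A + 1.583 M_C = 1398
  1.583 M_A + 3.167 M_C = 1117
Solving the pair gives M_A = 353.5 kN·m and M_C = 175.9 kN·m (hogging).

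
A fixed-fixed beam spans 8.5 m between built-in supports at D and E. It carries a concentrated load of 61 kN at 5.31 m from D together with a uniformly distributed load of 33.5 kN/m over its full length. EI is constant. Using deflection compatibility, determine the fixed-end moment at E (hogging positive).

M_E = 277.6 kN·m

Release both end moments; the primary structure is a simply-supported span DE with redundants M_D and M_E.
On the primary (simply-supported) span, the end slopes from the loading are:
  at D: point load 61 at a = 5.31: Pab(L + b)/(6LEI) = 236.8/EI
  at E: point load 61 at a = 5.31: Pab(L + a)/(6LEI) = 279.8/EI
  at D: UDL 33.5: wL³/(24EI) = 857.2/EI
  at E: UDL 33.5: wL³/(24EI) = 857.2/EI
  θ_D0 = 1094/EI,  θ_E0 = 1137/EI
Flexibility coefficients: a unit moment at one end gives L/(3EI) there and L/(6EI) at the far end, so f₁₁ = f₂₂ = 2.833/EI and f₁₂ = f₂₁ = 1.417/EI.
Compatibility — zero rotation at each built-in end:
  2.833 M_D + 1.417 M_E = 1094
  1.417 M_D + 2.833 M_E = 1137
Solving the pair gives M_D = 247.3 kN·m and M_E = 277.6 kN·m (hogging).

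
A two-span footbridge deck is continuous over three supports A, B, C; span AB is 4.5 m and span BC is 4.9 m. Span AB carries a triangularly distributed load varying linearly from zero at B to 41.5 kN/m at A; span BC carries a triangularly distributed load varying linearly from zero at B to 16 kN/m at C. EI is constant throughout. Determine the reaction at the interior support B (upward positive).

R_B = 59.18 kN

Insert a hinge at B; M_B is the redundant, and each span becomes simply supported.
End slopes at the hinge B, treating each span as simply supported:
  span AB: triangular load, peak 41.5: 7w₀L³/(360EI) = 73.53/EI
  span BC: triangular load, peak 16: 7w₀L³/(360EI) = 36.6/EI
  relative rotation θ_0 = (73.53 + 36.6)/EI = 110.1/EI
A unit hogging moment at B produces rotation L₁/(3EI) + L₂/(3EI) = 3.133/EI.
Slope continuity at B: θ_0 = M_B·3.133/EI, so M_B = 110.1/3.133 = 35.15 kN·m (hogging).
Span AB, ΣM about A with M_B applied at B: R_B^{AB}·4.5 = 140.1 + 35.15, so R_B^{AB} = 38.94 kN and R_A = 93.38 − 38.94 = 54.44 kN.
Span BC, ΣM about C: R_B^{BC}·4.9 = 64.03 + 35.15, so R_B^{BC} = 20.24 kN and R_C = 39.2 − 20.24 = 18.96 kN.
R_B = 38.94 + 20.24 = 59.18 kN.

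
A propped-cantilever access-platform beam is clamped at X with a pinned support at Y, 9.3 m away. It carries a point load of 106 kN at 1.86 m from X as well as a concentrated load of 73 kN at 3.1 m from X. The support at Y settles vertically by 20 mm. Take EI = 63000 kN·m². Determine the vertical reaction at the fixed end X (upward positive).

R_X = 166.9 kN

Release the roller at Y. Primary structure: cantilever fixed at X.
Primary-structure tip deflection at Y by superposition:
  point load 106 at a = 1.86: Pa²(3L − a)/(6EI) = 1592/EI
  point load 73 at a = 3.1: Pa²(3L − a)/(6EI) = 2900/EI
  δ_0 = 4491/EI
Flexibility coefficient — unit upward force at Y: δ_{YY} = L³/(3EI) = 268.1/EI.
With EI = 63000 kN·m²: δ_0 = 0.071289 m and δ_{YY} = 0.004256 m/kN.
Compatibility — the beam at Y must follow the support down by 0.02 m: δ_0 − R_Y·δ_{YY} = 0.02, so R_Y = (0.071289 − 0.02)/0.004256 = 12.05 kN.
Vertical equilibrium: R_X = ΣP − R_Y = 179 − 12.05 = 166.9 kN.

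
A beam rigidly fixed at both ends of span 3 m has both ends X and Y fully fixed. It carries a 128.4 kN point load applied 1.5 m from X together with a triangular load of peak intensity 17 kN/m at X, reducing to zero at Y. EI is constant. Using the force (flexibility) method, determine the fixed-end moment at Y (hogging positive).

Take the two fixed-end moments M_X, M_Y as redundants; the released structure is the simple span XY.
Simple-span end rotations at X and Y under the given loads:
  at X: point load 128.4 at a = 1.5: Pab(L + b)/(6LEI) = 72.22/EI
  at Y: point load 128.4 at a = 1.5: Pab(L + a)/(6LEI) = 72.22/EI
  at X: triangular load, peak 17: w₀L³/(45EI) = 10.2/EI
  at Y: triangular load, peak 17: 7w₀L³/(360EI) = 8.925/EI
  θ_X0 = 82.42/EI,  θ_Y0 = 81.15/EI
Flexibility coefficients: a unit moment at one end gives L/(3EI) there and L/(6EI) at the far end, so f₁₁ = f₂₂ = 1/EI and f₁₂ = f₂₁ = 0.5/EI.
Compatibility — zero rotation at each built-in end:
  1 M_X + 0.5 M_Y = 82.42
  0.5 M_X + 1 M_Y = 81.15
Solving the pair gives M_X = 55.8 kN·m and M_Y = 53.25 kN·m (hogging).

M_Y = 53.25 kN·m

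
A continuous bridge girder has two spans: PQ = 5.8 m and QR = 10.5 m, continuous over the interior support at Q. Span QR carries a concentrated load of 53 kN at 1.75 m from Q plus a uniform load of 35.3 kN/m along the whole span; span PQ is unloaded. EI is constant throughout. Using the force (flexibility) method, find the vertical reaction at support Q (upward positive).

Release continuity at Q by inserting a hinge; the redundant is the internal moment M_Q. The primary structure is two simply-supported spans PQ and QR.
Discontinuity in slope at Q on the released structure — sum the simple-span end rotations:
  span QR: point load 53 at a = 1.75: Pab(L + b)/(6LEI) = 248/EI
  span QR: UDL 35.3: wL³/(24EI) = 1703/EI
  relative rotation θ_0 = (0 + 1951)/EI = 1951/EI
A unit hogging moment at Q produces rotation L₁/(3EI) + L₂/(3EI) = 5.433/EI.
Slope continuity at Q: θ_0 = M_Q·5.433/EI, so M_Q = 1951/5.433 = 359 kN·m (hogging).
Span PQ, ΣM about P with M_Q applied at Q: R_Q^{PQ}·5.8 = 0 + 359, so R_Q^{PQ} = 61.9 kN and R_P = 0 − 61.9 = -61.9 kN.
Span QR, ΣM about R: R_Q^{QR}·10.5 = 2410 + 359, so R_Q^{QR} = 263.7 kN and R_R = 423.6 − 263.7 = 160 kN.
R_Q = 61.9 + 263.7 = 325.6 kN.

R_Q = 325.6 kN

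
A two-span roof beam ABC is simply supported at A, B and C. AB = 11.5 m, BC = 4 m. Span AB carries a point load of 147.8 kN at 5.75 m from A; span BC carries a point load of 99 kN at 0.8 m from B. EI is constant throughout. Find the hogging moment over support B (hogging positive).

M_B = 251.2 kN·m

Insert a hinge at B; M_B is the redundant, and each span becomes simply supported.
Rotations at B on the released spans (each span's end-slope, ×1/EI):
  span AB: point load 147.8 at a = 5.75: Pab(L + a)/(6LEI) = 1222/EI
  span BC: point load 99 at a = 0.8: Pab(L + b)/(6LEI) = 76.03/EI
  relative rotation θ_0 = (1222 + 76.03)/EI = 1298/EI
A unit hogging moment at B produces rotation L₁/(3EI) + L₂/(3EI) = 5.167/EI.
Compatibility: M_B·(L₁+L₂)/(3EI) = θ_0, giving M_B = 251.2 kN·m (hogging).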